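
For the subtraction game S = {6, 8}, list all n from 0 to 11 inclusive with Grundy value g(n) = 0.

0, 1, 2, 3, 4, 5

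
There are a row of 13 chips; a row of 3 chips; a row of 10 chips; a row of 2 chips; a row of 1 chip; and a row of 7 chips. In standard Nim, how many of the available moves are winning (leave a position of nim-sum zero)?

0

In binary:
  1101  (13)
  0011  (3)
  1010  (10)
  0010  (2)
  0001  (1)
  0111  (7)
  ----
  0000  (0)
The nim-sum is already 0, so every move leaves a nonzero nim-sum — there are no winning moves.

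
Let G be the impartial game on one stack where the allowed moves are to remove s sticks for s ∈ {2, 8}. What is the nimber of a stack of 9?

Compute g(0), g(1), … for moves {2, 8}:
k:     0  1  2  3  4  5  6  7  8  9
g(k):  0  0  1  1  0  0  1  1  2  2
So g(9) = 2.

2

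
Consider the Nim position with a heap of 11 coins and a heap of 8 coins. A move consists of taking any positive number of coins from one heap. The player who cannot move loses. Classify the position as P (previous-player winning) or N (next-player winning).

N-position

Bitwise XOR of the heap sizes:
  1011  (11)
  1000  (8)
  ----
  0011  (3)
The nim-sum is 3 ≠ 0, so this is an N-position: the player to move can win.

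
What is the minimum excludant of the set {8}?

0

0 is not in the set, so the mex is 0.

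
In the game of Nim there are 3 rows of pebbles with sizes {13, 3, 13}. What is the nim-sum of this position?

3

Nim-sum: 13 ⊕ 3 ⊕ 13 = 3.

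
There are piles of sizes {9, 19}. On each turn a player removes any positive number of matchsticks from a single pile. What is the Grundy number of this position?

26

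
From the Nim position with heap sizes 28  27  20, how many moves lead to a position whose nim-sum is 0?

3

Compute the nim-sum pairwise:
28 ⊕ 27 = 7
7 ⊕ 20 = 19
The overall nim-sum is X = 19. A heap of size p has a winning move iff p XOR X < p (reduce it to p XOR X).
  28: 28 XOR 19 = 15 < 28 — winning move (to 15).
  27: 27 XOR 19 = 8 < 27 — winning move (to 8).
  20: 20 XOR 19 = 7 < 20 — winning move (to 7).
That gives 3 winning moves.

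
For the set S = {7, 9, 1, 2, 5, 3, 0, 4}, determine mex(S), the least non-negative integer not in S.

The values 0, 1, 2, 3, 4, 5 are all present; 6 is the first non-negative integer missing from the set.

6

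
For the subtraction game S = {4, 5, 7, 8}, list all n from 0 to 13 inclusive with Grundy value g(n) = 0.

Build the Grundy sequence with g(k) = mex{g(k−s) : s ∈ {4, 5, 7, 8}, s ≤ k}:
g(0) = mex{} = 0
g(1) = mex{} = 0
g(2) = mex{} = 0
g(3) = mex{} = 0
g(4) = mex{0} = 1
g(5) = mex{0} = 1
g(6) = mex{0} = 1
g(7) = mex{0} = 1
g(8) = mex{0,1} = 2
g(9) = mex{0,1} = 2
g(10) = mex{0,1} = 2
g(11) = mex{0,1} = 2
g(12) = mex{1,2} = 0
g(13) = mex{1,2} = 0
The P-positions (g = 0) in 0..13 are 0, 1, 2, 3, 12, 13.

0, 1, 2, 3, 12, 13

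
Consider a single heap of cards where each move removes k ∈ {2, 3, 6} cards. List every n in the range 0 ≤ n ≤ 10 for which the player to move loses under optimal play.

0, 1, 5, 9, 10

Build the Grundy sequence with g(k) = mex{g(k−s) : s ∈ {2, 3, 6}, s ≤ k}:
k:     0  1  2  3  4  5  6  7  8  9 10
g(k):  0  0  1  1  2  0  3  1  2  0  0
The P-positions (g = 0) in 0..10 are 0, 1, 5, 9, 10.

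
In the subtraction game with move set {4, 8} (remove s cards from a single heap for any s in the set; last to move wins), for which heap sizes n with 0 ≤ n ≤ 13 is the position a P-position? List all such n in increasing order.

0, 1, 2, 3, 12, 13

Grundy values for subtraction set {4, 8}:
k:     0  1  2  3  4  5  6  7  8  9 10 11 12 13
g(k):  0  0  0  0  1  1  1  1  2  2  2  2  0  0
The P-positions (g = 0) in 0..13 are 0, 1, 2, 3, 12, 13.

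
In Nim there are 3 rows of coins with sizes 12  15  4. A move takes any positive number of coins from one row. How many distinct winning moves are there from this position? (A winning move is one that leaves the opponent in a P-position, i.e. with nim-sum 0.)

3

In binary:
  1100  (12)
  1111  (15)
  0100  (4)
  ----
  0111  (7)
The overall nim-sum is X = 7. A row of size p has a winning move iff p XOR X < p (reduce it to p XOR X).
  12: 12 XOR 7 = 11 < 12 — winning move (to 11).
  15: 15 XOR 7 = 8 < 15 — winning move (to 8).
  4: 4 XOR 7 = 3 < 4 — winning move (to 3).
That gives 3 winning moves.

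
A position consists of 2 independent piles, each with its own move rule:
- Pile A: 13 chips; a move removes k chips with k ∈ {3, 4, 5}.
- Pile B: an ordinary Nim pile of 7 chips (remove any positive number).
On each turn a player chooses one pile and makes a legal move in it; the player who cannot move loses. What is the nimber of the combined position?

6

For pile A, compute g(0), g(1), … with moves {3, 4, 5}:
g(0) = mex{} = 0
g(1) = mex{} = 0
g(2) = mex{} = 0
g(3) = mex{0} = 1
g(4) = mex{0} = 1
g(5) = mex{0} = 1
g(6) = mex{0,1} = 2
g(7) = mex{0,1} = 2
g(8) = mex{1} = 0
g(9) = mex{1,2} = 0
g(10) = mex{1,2} = 0
g(11) = mex{0,2} = 1
g(12) = mex{0,2} = 1
g(13) = mex{0} = 1
So g(13) = 1.
Pile B is a plain Nim pile of size 7, so its Grundy value is 7.
The value of a disjunctive sum is the nim-sum of the parts.
Combined value = 1 ⊕ 7 = 6.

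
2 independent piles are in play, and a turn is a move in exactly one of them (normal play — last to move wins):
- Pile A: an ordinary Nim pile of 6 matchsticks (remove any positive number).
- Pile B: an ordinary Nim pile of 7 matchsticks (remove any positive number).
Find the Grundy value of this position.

1

Pile A is a plain Nim pile of size 6, so its Grundy value is 6.
Pile B is a plain Nim pile of size 7, so its Grundy value is 7.
By the Sprague-Grundy theorem, the Grundy value of a sum of independent games is the XOR of the component values.
Combined value = 6 XOR 7 = 1.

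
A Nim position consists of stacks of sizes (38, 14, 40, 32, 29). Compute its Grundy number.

61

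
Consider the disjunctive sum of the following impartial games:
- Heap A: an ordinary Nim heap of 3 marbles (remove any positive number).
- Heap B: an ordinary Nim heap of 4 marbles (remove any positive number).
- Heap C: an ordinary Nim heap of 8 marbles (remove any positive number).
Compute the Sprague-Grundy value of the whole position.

15

Heap A is a plain Nim heap of size 3, so its Grundy value is 3.
Heap B is a plain Nim heap of size 4, so its Grundy value is 4.
Heap C is a plain Nim heap of size 8, so its Grundy value is 8.
By the Sprague-Grundy theorem, the Grundy value of a sum of independent games is the XOR of the component values.
Combined value = 3 XOR 4 XOR 8 = 15.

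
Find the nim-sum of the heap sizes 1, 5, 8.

In binary:
  0001  (1)
  0101  (5)
  1000  (8)
  ----
  1100  (12)

12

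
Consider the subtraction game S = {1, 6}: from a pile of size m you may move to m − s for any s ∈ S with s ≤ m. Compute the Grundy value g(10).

1

Build the Grundy sequence with g(k) = mex{g(k−s) : s ∈ {1, 6}, s ≤ k}:
k:     0  1  2  3  4  5  6  7  8  9 10
g(k):  0  1  0  1  0  1  2  0  1  0  1
So g(10) = 1.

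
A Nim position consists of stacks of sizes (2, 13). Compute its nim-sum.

15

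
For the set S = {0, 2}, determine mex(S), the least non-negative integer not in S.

1

0 is in the set but 1 is not, so the mex is 1.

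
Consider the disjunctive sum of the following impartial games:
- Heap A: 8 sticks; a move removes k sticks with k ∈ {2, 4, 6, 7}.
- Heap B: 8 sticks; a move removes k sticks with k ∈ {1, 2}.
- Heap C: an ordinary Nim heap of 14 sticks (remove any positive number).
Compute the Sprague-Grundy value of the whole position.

Grundy values for heap A (subtraction set {2, 4, 6, 7}):
k:     0  1  2  3  4  5  6  7  8
g(k):  0  0  1  1  2  2  3  3  4
So g(8) = 4.
Grundy values for heap B (subtraction set {1, 2}):
g(0) = mex{} = 0
g(1) = mex{0} = 1
g(2) = mex{0,1} = 2
g(3) = mex{1,2} = 0
g(4) = mex{0,2} = 1
g(5) = mex{0,1} = 2
g(6) = mex{1,2} = 0
g(7) = mex{0,2} = 1
g(8) = mex{0,1} = 2
So g(8) = 2.
Heap C is a plain Nim heap of size 14, so its Grundy value is 14.
By the Sprague-Grundy theorem, the Grundy value of a sum of independent games is the XOR of the component values.
Combined value = 4 ⊕ 2 ⊕ 14 = 8.

8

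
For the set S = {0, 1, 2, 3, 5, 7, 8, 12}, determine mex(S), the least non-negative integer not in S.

The values 0, 1, 2, 3 are all present; 4 is the first non-negative integer missing from the set.

4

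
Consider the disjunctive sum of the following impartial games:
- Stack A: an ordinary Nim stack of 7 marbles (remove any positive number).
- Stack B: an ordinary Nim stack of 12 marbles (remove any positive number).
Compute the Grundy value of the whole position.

11

Stack A is a plain Nim stack of size 7, so its Grundy value is 7.
Stack B is a plain Nim stack of size 12, so its Grundy value is 12.
The value of a disjunctive sum is the nim-sum of the parts.
Combined value = 7 XOR 12 = 11.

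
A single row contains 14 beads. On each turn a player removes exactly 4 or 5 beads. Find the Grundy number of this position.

Build the Grundy sequence with g(k) = mex{g(k−s) : s ∈ {4, 5}, s ≤ k}:
g(0) = mex{} = 0
g(1) = mex{} = 0
g(2) = mex{} = 0
g(3) = mex{} = 0
g(4) = mex{0} = 1
g(5) = mex{0} = 1
g(6) = mex{0} = 1
g(7) = mex{0} = 1
g(8) = mex{0,1} = 2
g(9) = mex{1} = 0
g(10) = mex{1} = 0
g(11) = mex{1} = 0
g(12) = mex{1,2} = 0
g(13) = mex{0,2} = 1
g(14) = mex{0} = 1
So g(14) = 1.

1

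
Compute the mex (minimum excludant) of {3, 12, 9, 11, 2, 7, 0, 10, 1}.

The values 0, 1, 2, 3 are all present; 4 is the first non-negative integer missing from the set.

4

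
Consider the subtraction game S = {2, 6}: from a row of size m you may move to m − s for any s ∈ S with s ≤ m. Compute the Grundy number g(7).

1

Grundy values for subtraction set {2, 6}:
g(0) = mex{} = 0
g(1) = mex{} = 0
g(2) = mex{0} = 1
g(3) = mex{0} = 1
g(4) = mex{1} = 0
g(5) = mex{1} = 0
g(6) = mex{0} = 1
g(7) = mex{0} = 1
So g(7) = 1.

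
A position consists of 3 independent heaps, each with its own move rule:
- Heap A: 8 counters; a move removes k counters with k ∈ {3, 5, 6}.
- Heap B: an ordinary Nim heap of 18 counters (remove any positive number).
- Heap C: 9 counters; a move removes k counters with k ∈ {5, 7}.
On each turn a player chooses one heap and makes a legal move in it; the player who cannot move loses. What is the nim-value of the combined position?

17

For heap A, compute g(0), g(1), … with moves {3, 5, 6}:
g(0) = mex{} = 0
g(1) = mex{} = 0
g(2) = mex{} = 0
g(3) = mex{0} = 1
g(4) = mex{0} = 1
g(5) = mex{0} = 1
g(6) = mex{0,1} = 2
g(7) = mex{0,1} = 2
g(8) = mex{0,1} = 2
So g(8) = 2.
Heap B is a plain Nim heap of size 18, so its Grundy value is 18.
Build the Grundy sequence for heap C with g(k) = mex{g(k−s) : s ∈ {5, 7}, s ≤ k}:
g(0) = mex{} = 0
g(1) = mex{} = 0
g(2) = mex{} = 0
g(3) = mex{} = 0
g(4) = mex{} = 0
g(5) = mex{0} = 1
g(6) = mex{0} = 1
g(7) = mex{0} = 1
g(8) = mex{0} = 1
g(9) = mex{0} = 1
So g(9) = 1.
By the Sprague-Grundy theorem, the Grundy value of a sum of independent games is the XOR of the component values.
Combined value = 2 XOR 18 XOR 1 = 17.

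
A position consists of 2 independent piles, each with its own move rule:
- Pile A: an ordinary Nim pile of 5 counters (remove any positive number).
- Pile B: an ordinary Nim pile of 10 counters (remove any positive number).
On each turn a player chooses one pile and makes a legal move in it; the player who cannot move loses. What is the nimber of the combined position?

15

Pile A is a plain Nim pile of size 5, so its Grundy value is 5.
Pile B is a plain Nim pile of size 10, so its Grundy value is 10.
The value of a disjunctive sum is the nim-sum of the parts.
Combined value = 5 XOR 10 = 15.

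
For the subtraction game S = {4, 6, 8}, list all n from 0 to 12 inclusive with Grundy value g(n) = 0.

0, 1, 2, 3, 12

Grundy values for subtraction set {4, 6, 8}:
g(0) = mex{} = 0
g(1) = mex{} = 0
g(2) = mex{} = 0
g(3) = mex{} = 0
g(4) = mex{0} = 1
g(5) = mex{0} = 1
g(6) = mex{0} = 1
g(7) = mex{0} = 1
g(8) = mex{0,1} = 2
g(9) = mex{0,1} = 2
g(10) = mex{0,1} = 2
g(11) = mex{0,1} = 2
g(12) = mex{1,2} = 0
The P-positions (g = 0) in 0..12 are 0, 1, 2, 3, 12.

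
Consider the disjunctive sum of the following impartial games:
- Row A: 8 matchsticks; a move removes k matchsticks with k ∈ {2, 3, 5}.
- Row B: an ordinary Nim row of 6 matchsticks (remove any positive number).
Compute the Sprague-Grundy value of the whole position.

Grundy values for row A (subtraction set {2, 3, 5}):
k:     0  1  2  3  4  5  6  7  8
g(k):  0  0  1  1  2  2  3  0  0
So g(8) = 0.
Row B is a plain Nim row of size 6, so its Grundy value is 6.
By the Sprague-Grundy theorem, the Grundy value of a sum of independent games is the XOR of the component values.
Combined value = 0 ⊕ 6 = 6.

6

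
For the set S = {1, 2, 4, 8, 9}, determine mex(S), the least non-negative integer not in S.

0 is not in the set, so the mex is 0.

0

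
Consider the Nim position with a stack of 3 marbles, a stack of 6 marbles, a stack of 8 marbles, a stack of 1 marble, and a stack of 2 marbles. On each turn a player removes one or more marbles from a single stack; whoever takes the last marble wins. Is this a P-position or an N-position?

Write each in binary and XOR column by column:
  0011  (3)
  0110  (6)
  1000  (8)
  0001  (1)
  0010  (2)
  ----
  1110  (14)
The nim-sum is 14 ≠ 0, so this is an N-position: the player to move can win.

N-position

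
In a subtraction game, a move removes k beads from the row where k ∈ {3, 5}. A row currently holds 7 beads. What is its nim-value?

Grundy values for subtraction set {3, 5}:
g(0) = mex{} = 0
g(1) = mex{} = 0
g(2) = mex{} = 0
g(3) = mex{0} = 1
g(4) = mex{0} = 1
g(5) = mex{0} = 1
g(6) = mex{0,1} = 2
g(7) = mex{0,1} = 2
So g(7) = 2.

2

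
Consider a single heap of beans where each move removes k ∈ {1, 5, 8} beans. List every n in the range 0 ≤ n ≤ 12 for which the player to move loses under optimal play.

0, 2, 4, 6

Compute g(0), g(1), … for moves {1, 5, 8}:
g(0) = mex{} = 0
g(1) = mex{0} = 1
g(2) = mex{1} = 0
g(3) = mex{0} = 1
g(4) = mex{1} = 0
g(5) = mex{0} = 1
g(6) = mex{1} = 0
g(7) = mex{0} = 1
g(8) = mex{0,1} = 2
g(9) = mex{0,1,2} = 3
g(10) = mex{0,1,3} = 2
g(11) = mex{0,1,2} = 3
g(12) = mex{0,1,3} = 2
The P-positions (g = 0) in 0..12 are 0, 2, 4, 6.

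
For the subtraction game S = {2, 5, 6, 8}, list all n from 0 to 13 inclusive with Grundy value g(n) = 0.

0, 1, 4, 11

Build the Grundy sequence with g(k) = mex{g(k−s) : s ∈ {2, 5, 6, 8}, s ≤ k}:
g(0) = mex{} = 0
g(1) = mex{} = 0
g(2) = mex{0} = 1
g(3) = mex{0} = 1
g(4) = mex{1} = 0
g(5) = mex{0,1} = 2
g(6) = mex{0} = 1
g(7) = mex{0,1,2} = 3
g(8) = mex{0,1} = 2
g(9) = mex{0,1,3} = 2
g(10) = mex{0,1,2} = 3
g(11) = mex{1,2} = 0
g(12) = mex{0,1,3} = 2
g(13) = mex{0,2,3} = 1
The P-positions (g = 0) in 0..13 are 0, 1, 4, 11.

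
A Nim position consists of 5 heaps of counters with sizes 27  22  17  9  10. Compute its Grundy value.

31

Nim-sum: 27 ^ 22 ^ 17 ^ 9 ^ 10 = 31.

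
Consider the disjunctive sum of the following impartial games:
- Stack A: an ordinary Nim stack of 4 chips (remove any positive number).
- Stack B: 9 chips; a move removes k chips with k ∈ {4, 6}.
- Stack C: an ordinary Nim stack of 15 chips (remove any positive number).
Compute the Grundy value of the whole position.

9

Stack A is a plain Nim stack of size 4, so its Grundy value is 4.
Grundy values for stack B (subtraction set {4, 6}):
g(0) = mex{} = 0
g(1) = mex{} = 0
g(2) = mex{} = 0
g(3) = mex{} = 0
g(4) = mex{0} = 1
g(5) = mex{0} = 1
g(6) = mex{0} = 1
g(7) = mex{0} = 1
g(8) = mex{0,1} = 2
g(9) = mex{0,1} = 2
So g(9) = 2.
Stack C is a plain Nim stack of size 15, so its Grundy value is 15.
By the Sprague-Grundy theorem, the Grundy value of a sum of independent games is the XOR of the component values.
Combined value = 4 ⊕ 2 ⊕ 15 = 9.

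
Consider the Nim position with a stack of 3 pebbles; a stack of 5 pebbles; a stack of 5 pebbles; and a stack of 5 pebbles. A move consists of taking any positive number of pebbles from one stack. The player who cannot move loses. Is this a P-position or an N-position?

In binary:
  011  (3)
  101  (5)
  101  (5)
  101  (5)
  ---
  110  (6)
The nim-sum is 6 ≠ 0, so this is an N-position: the player to move can win.

N-position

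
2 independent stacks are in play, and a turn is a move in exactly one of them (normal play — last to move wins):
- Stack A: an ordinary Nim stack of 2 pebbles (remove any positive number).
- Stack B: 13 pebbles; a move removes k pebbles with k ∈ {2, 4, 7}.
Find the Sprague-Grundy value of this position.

0

Stack A is a plain Nim stack of size 2, so its Grundy value is 2.
For stack B, compute g(0), g(1), … with moves {2, 4, 7}:
k:     0  1  2  3  4  5  6  7  8  9 10 11 12 13
g(k):  0  0  1  1  2  2  0  3  1  0  2  1  0  2
So g(13) = 2.
By the Sprague-Grundy theorem, the Grundy value of a sum of independent games is the XOR of the component values.
Combined value = 2 XOR 2 = 0.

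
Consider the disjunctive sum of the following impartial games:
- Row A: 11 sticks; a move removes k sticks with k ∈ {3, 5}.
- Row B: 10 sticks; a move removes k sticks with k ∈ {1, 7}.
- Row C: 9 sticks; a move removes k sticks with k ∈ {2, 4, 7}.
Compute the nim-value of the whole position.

Grundy values for row A (subtraction set {3, 5}):
g(0) = mex{} = 0
g(1) = mex{} = 0
g(2) = mex{} = 0
g(3) = mex{0} = 1
g(4) = mex{0} = 1
g(5) = mex{0} = 1
g(6) = mex{0,1} = 2
g(7) = mex{0,1} = 2
g(8) = mex{1} = 0
g(9) = mex{1,2} = 0
g(10) = mex{1,2} = 0
g(11) = mex{0,2} = 1
So g(11) = 1.
Grundy values for row B (subtraction set {1, 7}):
k:     0  1  2  3  4  5  6  7  8  9 10
g(k):  0  1  0  1  0  1  0  1  0  1  0
So g(10) = 0.
Grundy values for row C (subtraction set {2, 4, 7}):
g(0) = mex{} = 0
g(1) = mex{} = 0
g(2) = mex{0} = 1
g(3) = mex{0} = 1
g(4) = mex{0,1} = 2
g(5) = mex{0,1} = 2
g(6) = mex{1,2} = 0
g(7) = mex{0,1,2} = 3
g(8) = mex{0,2} = 1
g(9) = mex{1,2,3} = 0
So g(9) = 0.
By the Sprague-Grundy theorem, the Grundy value of a sum of independent games is the XOR of the component values.
Combined value = 1 ⊕ 0 ⊕ 0 = 1.

1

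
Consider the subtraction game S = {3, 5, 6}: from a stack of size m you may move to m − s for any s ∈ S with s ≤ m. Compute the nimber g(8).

2

Compute g(0), g(1), … for moves {3, 5, 6}:
g(0) = mex{} = 0
g(1) = mex{} = 0
g(2) = mex{} = 0
g(3) = mex{0} = 1
g(4) = mex{0} = 1
g(5) = mex{0} = 1
g(6) = mex{0,1} = 2
g(7) = mex{0,1} = 2
g(8) = mex{0,1} = 2
So g(8) = 2.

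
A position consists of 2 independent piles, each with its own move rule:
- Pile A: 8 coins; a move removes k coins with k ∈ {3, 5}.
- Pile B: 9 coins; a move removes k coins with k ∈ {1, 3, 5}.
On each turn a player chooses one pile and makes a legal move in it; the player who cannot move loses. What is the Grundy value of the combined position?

Build the Grundy sequence for pile A with g(k) = mex{g(k−s) : s ∈ {3, 5}, s ≤ k}:
g(0) = mex{} = 0
g(1) = mex{} = 0
g(2) = mex{} = 0
g(3) = mex{0} = 1
g(4) = mex{0} = 1
g(5) = mex{0} = 1
g(6) = mex{0,1} = 2
g(7) = mex{0,1} = 2
g(8) = mex{1} = 0
So g(8) = 0.
Build the Grundy sequence for pile B with g(k) = mex{g(k−s) : s ∈ {1, 3, 5}, s ≤ k}:
k:     0  1  2  3  4  5  6  7  8  9
g(k):  0  1  0  1  0  1  0  1  0  1
So g(9) = 1.
By the Sprague-Grundy theorem, the Grundy value of a sum of independent games is the XOR of the component values.
Combined value = 0 ⊕ 1 = 1.

1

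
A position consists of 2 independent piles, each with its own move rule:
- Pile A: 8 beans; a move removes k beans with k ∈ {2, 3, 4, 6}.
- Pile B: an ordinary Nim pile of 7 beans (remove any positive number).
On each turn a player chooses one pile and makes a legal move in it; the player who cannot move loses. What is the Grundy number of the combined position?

7

Build the Grundy sequence for pile A with g(k) = mex{g(k−s) : s ∈ {2, 3, 4, 6}, s ≤ k}:
k:     0  1  2  3  4  5  6  7  8
g(k):  0  0  1  1  2  2  3  3  0
So g(8) = 0.
Pile B is a plain Nim pile of size 7, so its Grundy value is 7.
The value of a disjunctive sum is the nim-sum of the parts.
Combined value = 0 ⊕ 7 = 7.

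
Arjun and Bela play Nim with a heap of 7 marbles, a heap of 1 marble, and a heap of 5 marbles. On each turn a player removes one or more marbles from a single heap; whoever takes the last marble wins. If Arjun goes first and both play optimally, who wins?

Arjun wins

Compute the nim-sum pairwise:
7 ⊕ 1 = 6
6 ⊕ 5 = 3
The nim-sum is 3 ≠ 0, so this is an N-position: the player to move can win; Arjun has a winning move.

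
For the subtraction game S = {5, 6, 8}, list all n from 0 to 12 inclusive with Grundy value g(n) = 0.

0, 1, 2, 3, 4

Build the Grundy sequence with g(k) = mex{g(k−s) : s ∈ {5, 6, 8}, s ≤ k}:
g(0) = mex{} = 0
g(1) = mex{} = 0
g(2) = mex{} = 0
g(3) = mex{} = 0
g(4) = mex{} = 0
g(5) = mex{0} = 1
g(6) = mex{0} = 1
g(7) = mex{0} = 1
g(8) = mex{0} = 1
g(9) = mex{0} = 1
g(10) = mex{0,1} = 2
g(11) = mex{0,1} = 2
g(12) = mex{0,1} = 2
The P-positions (g = 0) in 0..12 are 0, 1, 2, 3, 4.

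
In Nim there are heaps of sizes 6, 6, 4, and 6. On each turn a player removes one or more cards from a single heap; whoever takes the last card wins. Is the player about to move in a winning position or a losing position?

Winning position

Nim-sum: 6 ⊕ 6 ⊕ 4 ⊕ 6 = 2.
The nim-sum is 2 ≠ 0, so this is an N-position: the player to move can win.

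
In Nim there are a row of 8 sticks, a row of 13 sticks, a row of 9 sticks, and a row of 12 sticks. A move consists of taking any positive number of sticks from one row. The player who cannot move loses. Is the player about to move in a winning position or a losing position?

Losing position

Compute the nim-sum pairwise:
8 ^ 13 = 5
5 ^ 9 = 12
12 ^ 12 = 0
The nim-sum is 0, so this is a P-position: the player to move is in a losing position under optimal play.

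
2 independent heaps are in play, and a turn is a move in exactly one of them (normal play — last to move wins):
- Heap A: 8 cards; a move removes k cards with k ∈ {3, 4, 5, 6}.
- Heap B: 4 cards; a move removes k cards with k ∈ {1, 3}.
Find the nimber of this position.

Grundy values for heap A (subtraction set {3, 4, 5, 6}):
g(0) = mex{} = 0
g(1) = mex{} = 0
g(2) = mex{} = 0
g(3) = mex{0} = 1
g(4) = mex{0} = 1
g(5) = mex{0} = 1
g(6) = mex{0,1} = 2
g(7) = mex{0,1} = 2
g(8) = mex{0,1} = 2
So g(8) = 2.
Build the Grundy sequence for heap B with g(k) = mex{g(k−s) : s ∈ {1, 3}, s ≤ k}:
k:     0  1  2  3  4
g(k):  0  1  0  1  0
So g(4) = 0.
The value of a disjunctive sum is the nim-sum of the parts.
Combined value = 2 ⊕ 0 = 2.

2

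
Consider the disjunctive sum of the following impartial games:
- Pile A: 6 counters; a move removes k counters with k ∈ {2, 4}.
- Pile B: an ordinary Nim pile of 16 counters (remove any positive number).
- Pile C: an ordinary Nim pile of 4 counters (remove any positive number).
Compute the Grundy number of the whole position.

20

Grundy values for pile A (subtraction set {2, 4}):
g(0) = mex{} = 0
g(1) = mex{} = 0
g(2) = mex{0} = 1
g(3) = mex{0} = 1
g(4) = mex{0,1} = 2
g(5) = mex{0,1} = 2
g(6) = mex{1,2} = 0
So g(6) = 0.
Pile B is a plain Nim pile of size 16, so its Grundy value is 16.
Pile C is a plain Nim pile of size 4, so its Grundy value is 4.
By the Sprague-Grundy theorem, the Grundy value of a sum of independent games is the XOR of the component values.
Combined value = 0 ⊕ 16 ⊕ 4 = 20.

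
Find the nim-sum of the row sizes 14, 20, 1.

27

Nim-sum: 14 XOR 20 XOR 1 = 27.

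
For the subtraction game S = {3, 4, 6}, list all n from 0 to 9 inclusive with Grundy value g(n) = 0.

0, 1, 2, 9

Build the Grundy sequence with g(k) = mex{g(k−s) : s ∈ {3, 4, 6}, s ≤ k}:
k:     0  1  2  3  4  5  6  7  8  9
g(k):  0  0  0  1  1  1  2  2  2  0
The P-positions (g = 0) in 0..9 are 0, 1, 2, 9.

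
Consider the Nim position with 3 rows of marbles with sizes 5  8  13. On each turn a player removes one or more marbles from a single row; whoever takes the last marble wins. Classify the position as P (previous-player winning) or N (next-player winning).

P-position

Bitwise XOR of the heap sizes:
  0101  (5)
  1000  (8)
  1101  (13)
  ----
  0000  (0)
The nim-sum is 0, so this is a P-position: the player to move is in a losing position under optimal play.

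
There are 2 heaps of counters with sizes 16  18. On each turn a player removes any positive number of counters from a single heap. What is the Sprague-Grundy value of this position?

2

In binary:
  10000  (16)
  10010  (18)
  -----
  00010  (2)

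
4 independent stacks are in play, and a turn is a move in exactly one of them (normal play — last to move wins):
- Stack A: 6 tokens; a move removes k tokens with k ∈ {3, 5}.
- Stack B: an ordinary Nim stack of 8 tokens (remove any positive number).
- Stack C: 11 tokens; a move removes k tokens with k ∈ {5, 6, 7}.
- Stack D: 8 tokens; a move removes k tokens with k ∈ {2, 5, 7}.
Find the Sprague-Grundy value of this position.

10

For stack A, compute g(0), g(1), … with moves {3, 5}:
k:     0  1  2  3  4  5  6
g(k):  0  0  0  1  1  1  2
So g(6) = 2.
Stack B is a plain Nim stack of size 8, so its Grundy value is 8.
Grundy values for stack C (subtraction set {5, 6, 7}):
k:     0  1  2  3  4  5  6  7  8  9 10 11
g(k):  0  0  0  0  0  1  1  1  1  1  2  2
So g(11) = 2.
For stack D, compute g(0), g(1), … with moves {2, 5, 7}:
k:     0  1  2  3  4  5  6  7  8
g(k):  0  0  1  1  0  2  1  3  2
So g(8) = 2.
The value of a disjunctive sum is the nim-sum of the parts.
Combined value = 2 ⊕ 8 ⊕ 2 ⊕ 2 = 10.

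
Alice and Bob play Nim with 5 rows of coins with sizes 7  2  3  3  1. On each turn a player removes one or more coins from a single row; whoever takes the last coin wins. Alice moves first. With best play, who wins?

Alice wins

Nim-sum: 7 XOR 2 XOR 3 XOR 3 XOR 1 = 4.
The nim-sum is 4 ≠ 0, so this is an N-position: the player to move can win; Alice has a winning move.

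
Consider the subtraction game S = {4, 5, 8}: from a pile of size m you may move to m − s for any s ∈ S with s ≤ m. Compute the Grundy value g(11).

2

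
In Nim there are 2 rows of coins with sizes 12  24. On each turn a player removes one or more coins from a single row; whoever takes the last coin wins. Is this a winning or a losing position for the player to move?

Nim-sum: 12 XOR 24 = 20.
The nim-sum is 20 ≠ 0, so this is an N-position: the player to move can win.

Winning position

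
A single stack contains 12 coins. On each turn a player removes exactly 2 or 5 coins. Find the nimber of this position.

Compute g(0), g(1), … for moves {2, 5}:
k:     0  1  2  3  4  5  6  7  8  9 10 11 12
g(k):  0  0  1  1  0  2  1  0  0  1  1  0  2
So g(12) = 2.

2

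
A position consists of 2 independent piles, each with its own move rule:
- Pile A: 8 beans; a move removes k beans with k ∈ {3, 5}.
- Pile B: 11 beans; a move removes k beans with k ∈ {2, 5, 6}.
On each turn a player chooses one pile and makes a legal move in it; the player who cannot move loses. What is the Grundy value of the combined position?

0

Build the Grundy sequence for pile A with g(k) = mex{g(k−s) : s ∈ {3, 5}, s ≤ k}:
g(0) = mex{} = 0
g(1) = mex{} = 0
g(2) = mex{} = 0
g(3) = mex{0} = 1
g(4) = mex{0} = 1
g(5) = mex{0} = 1
g(6) = mex{0,1} = 2
g(7) = mex{0,1} = 2
g(8) = mex{1} = 0
So g(8) = 0.
Build the Grundy sequence for pile B with g(k) = mex{g(k−s) : s ∈ {2, 5, 6}, s ≤ k}:
k:     0  1  2  3  4  5  6  7  8  9 10 11
g(k):  0  0  1  1  0  2  1  3  0  2  1  0
So g(11) = 0.
By the Sprague-Grundy theorem, the Grundy value of a sum of independent games is the XOR of the component values.
Combined value = 0 ⊕ 0 = 0.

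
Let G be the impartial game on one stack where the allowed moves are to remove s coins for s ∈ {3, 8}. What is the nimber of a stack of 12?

0

Grundy values for subtraction set {3, 8}:
k:     0  1  2  3  4  5  6  7  8  9 10 11 12
g(k):  0  0  0  1  1  1  0  0  2  1  1  0  0
So g(12) = 0.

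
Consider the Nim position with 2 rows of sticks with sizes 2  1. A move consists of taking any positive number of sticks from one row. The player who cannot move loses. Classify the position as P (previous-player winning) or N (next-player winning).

Write each in binary and XOR column by column:
  10  (2)
  01  (1)
  --
  11  (3)
The nim-sum is 3 ≠ 0, so this is an N-position: the player to move can win.

N-position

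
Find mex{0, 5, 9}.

1

0 is in the set but 1 is not, so the mex is 1.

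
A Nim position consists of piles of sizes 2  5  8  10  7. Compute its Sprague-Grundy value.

Write each in binary and XOR column by column:
  0010  (2)
  0101  (5)
  1000  (8)
  1010  (10)
  0111  (7)
  ----
  0010  (2)

2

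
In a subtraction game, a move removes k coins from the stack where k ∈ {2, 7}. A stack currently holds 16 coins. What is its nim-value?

1

Compute g(0), g(1), … for moves {2, 7}:
k:     0  1  2  3  4  5  6  7  8  9 10 11 12 13 14 15 16
g(k):  0  0  1  1  0  0  1  1  2  0  0  1  1  0  0  1  1
So g(16) = 1.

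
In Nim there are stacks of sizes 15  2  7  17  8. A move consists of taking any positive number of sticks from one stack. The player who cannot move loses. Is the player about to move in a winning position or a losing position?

Winning position

Nim-sum: 15 ⊕ 2 ⊕ 7 ⊕ 17 ⊕ 8 = 19.
The nim-sum is 19 ≠ 0, so this is an N-position: the player to move can win.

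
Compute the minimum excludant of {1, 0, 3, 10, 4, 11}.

The values 0, 1 are all present; 2 is the first non-negative integer missing from the set.

2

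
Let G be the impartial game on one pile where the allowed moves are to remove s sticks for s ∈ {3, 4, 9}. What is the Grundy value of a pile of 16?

1

Compute g(0), g(1), … for moves {3, 4, 9}:
k:     0  1  2  3  4  5  6  7  8  9 10 11 12 13 14 15 16
g(k):  0  0  0  1  1  1  2  0  0  3  1  1  2  0  0  0  1
So g(16) = 1.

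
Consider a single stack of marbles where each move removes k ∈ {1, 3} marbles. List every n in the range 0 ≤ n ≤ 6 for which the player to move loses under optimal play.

0, 2, 4, 6

Build the Grundy sequence with g(k) = mex{g(k−s) : s ∈ {1, 3}, s ≤ k}:
k:     0  1  2  3  4  5  6
g(k):  0  1  0  1  0  1  0
The P-positions (g = 0) in 0..6 are 0, 2, 4, 6.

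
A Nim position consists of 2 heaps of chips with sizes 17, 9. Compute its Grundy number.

Bitwise XOR of the heap sizes:
  10001  (17)
  01001  (9)
  -----
  11000  (24)

24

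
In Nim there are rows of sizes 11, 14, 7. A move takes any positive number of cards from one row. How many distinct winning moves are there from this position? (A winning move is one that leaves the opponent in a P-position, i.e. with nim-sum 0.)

3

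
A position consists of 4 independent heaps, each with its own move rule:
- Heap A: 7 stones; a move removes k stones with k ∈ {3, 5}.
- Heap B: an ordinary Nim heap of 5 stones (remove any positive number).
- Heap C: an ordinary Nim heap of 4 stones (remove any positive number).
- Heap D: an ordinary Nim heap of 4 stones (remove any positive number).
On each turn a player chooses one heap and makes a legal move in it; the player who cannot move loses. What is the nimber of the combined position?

7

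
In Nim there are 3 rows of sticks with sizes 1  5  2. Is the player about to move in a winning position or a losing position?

Winning position

Nim-sum: 1 XOR 5 XOR 2 = 6.
The nim-sum is 6 ≠ 0, so this is an N-position: the player to move can win.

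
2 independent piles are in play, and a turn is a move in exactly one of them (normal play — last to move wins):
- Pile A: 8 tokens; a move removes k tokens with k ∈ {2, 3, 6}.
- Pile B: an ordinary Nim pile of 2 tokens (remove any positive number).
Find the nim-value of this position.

0

Grundy values for pile A (subtraction set {2, 3, 6}):
g(0) = mex{} = 0
g(1) = mex{} = 0
g(2) = mex{0} = 1
g(3) = mex{0} = 1
g(4) = mex{0,1} = 2
g(5) = mex{1} = 0
g(6) = mex{0,1,2} = 3
g(7) = mex{0,2} = 1
g(8) = mex{0,1,3} = 2
So g(8) = 2.
Pile B is a plain Nim pile of size 2, so its Grundy value is 2.
By the Sprague-Grundy theorem, the Grundy value of a sum of independent games is the XOR of the component values.
Combined value = 2 ⊕ 2 = 0.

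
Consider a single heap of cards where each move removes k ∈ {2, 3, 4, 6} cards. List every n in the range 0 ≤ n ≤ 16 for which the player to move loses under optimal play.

Compute g(0), g(1), … for moves {2, 3, 4, 6}:
k:     0  1  2  3  4  5  6  7  8  9 10 11 12 13 14 15 16
g(k):  0  0  1  1  2  2  3  3  0  0  1  1  2  2  3  3  0
The P-positions (g = 0) in 0..16 are 0, 1, 8, 9, 16.

0, 1, 8, 9, 16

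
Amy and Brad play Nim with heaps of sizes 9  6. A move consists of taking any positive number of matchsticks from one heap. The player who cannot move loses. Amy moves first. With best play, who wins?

Amy wins

In binary:
  1001  (9)
  0110  (6)
  ----
  1111  (15)
The nim-sum is 15 ≠ 0, so this is an N-position: the player to move can win; Amy has a winning move.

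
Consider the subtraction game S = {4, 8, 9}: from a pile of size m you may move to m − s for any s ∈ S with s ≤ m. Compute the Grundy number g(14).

0

Build the Grundy sequence with g(k) = mex{g(k−s) : s ∈ {4, 8, 9}, s ≤ k}:
k:     0  1  2  3  4  5  6  7  8  9 10 11 12 13 14
g(k):  0  0  0  0  1  1  1  1  2  2  2  2  3  0  0
So g(14) = 0.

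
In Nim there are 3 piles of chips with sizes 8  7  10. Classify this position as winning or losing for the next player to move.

Winning position

Compute the nim-sum pairwise:
8 ⊕ 7 = 15
15 ⊕ 10 = 5
The nim-sum is 5 ≠ 0, so this is an N-position: the player to move can win.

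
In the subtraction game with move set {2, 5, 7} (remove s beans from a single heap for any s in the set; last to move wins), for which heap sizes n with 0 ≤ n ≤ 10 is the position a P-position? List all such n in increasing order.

0, 1, 4, 10

Build the Grundy sequence with g(k) = mex{g(k−s) : s ∈ {2, 5, 7}, s ≤ k}:
k:     0  1  2  3  4  5  6  7  8  9 10
g(k):  0  0  1  1  0  2  1  3  2  2  0
The P-positions (g = 0) in 0..10 are 0, 1, 4, 10.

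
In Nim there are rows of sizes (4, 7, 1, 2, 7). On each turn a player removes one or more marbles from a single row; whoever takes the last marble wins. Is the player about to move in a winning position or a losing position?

Winning position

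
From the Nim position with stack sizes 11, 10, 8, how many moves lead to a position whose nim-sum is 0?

3

Write each in binary and XOR column by column:
  1011  (11)
  1010  (10)
  1000  (8)
  ----
  1001  (9)
The overall nim-sum is X = 9. A stack of size p has a winning move iff p XOR X < p (reduce it to p XOR X).
  11: 11 XOR 9 = 2 < 11 — winning move (to 2).
  10: 10 XOR 9 = 3 < 10 — winning move (to 3).
  8: 8 XOR 9 = 1 < 8 — winning move (to 1).
That gives 3 winning moves.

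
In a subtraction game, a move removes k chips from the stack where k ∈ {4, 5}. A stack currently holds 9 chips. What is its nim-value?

0

Compute g(0), g(1), … for moves {4, 5}:
k:     0  1  2  3  4  5  6  7  8  9
g(k):  0  0  0  0  1  1  1  1  2  0
So g(9) = 0.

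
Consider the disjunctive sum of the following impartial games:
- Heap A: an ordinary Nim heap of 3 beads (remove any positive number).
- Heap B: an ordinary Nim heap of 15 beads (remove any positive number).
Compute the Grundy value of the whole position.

Heap A is a plain Nim heap of size 3, so its Grundy value is 3.
Heap B is a plain Nim heap of size 15, so its Grundy value is 15.
The value of a disjunctive sum is the nim-sum of the parts.
Combined value = 3 ⊕ 15 = 12.

12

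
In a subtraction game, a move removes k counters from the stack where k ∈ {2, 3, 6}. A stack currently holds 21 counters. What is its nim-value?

1

Compute g(0), g(1), … for moves {2, 3, 6}:
k:     0  1  2  3  4  5  6  7  8  9 10 11 12 13 14 15 16 17 18 19 20 21
g(k):  0  0  1  1  2  0  3  1  2  0  0  1  1  2  0  3  1  2  0  0  1  1
So g(21) = 1.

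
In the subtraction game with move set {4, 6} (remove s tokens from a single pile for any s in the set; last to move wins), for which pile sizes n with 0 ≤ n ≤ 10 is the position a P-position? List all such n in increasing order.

Grundy values for subtraction set {4, 6}:
k:     0  1  2  3  4  5  6  7  8  9 10
g(k):  0  0  0  0  1  1  1  1  2  2  0
The P-positions (g = 0) in 0..10 are 0, 1, 2, 3, 10.

0, 1, 2, 3, 10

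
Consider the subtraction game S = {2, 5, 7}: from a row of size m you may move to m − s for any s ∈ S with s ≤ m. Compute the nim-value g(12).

1

Compute g(0), g(1), … for moves {2, 5, 7}:
k:     0  1  2  3  4  5  6  7  8  9 10 11 12
g(k):  0  0  1  1  0  2  1  3  2  2  0  3  1
So g(12) = 1.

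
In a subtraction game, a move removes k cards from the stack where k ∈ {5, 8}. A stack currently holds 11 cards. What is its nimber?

Compute g(0), g(1), … for moves {5, 8}:
g(0) = mex{} = 0
g(1) = mex{} = 0
g(2) = mex{} = 0
g(3) = mex{} = 0
g(4) = mex{} = 0
g(5) = mex{0} = 1
g(6) = mex{0} = 1
g(7) = mex{0} = 1
g(8) = mex{0} = 1
g(9) = mex{0} = 1
g(10) = mex{0,1} = 2
g(11) = mex{0,1} = 2
So g(11) = 2.

2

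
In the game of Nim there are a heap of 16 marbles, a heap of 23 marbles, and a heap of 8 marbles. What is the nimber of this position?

15

Write each in binary and XOR column by column:
  10000  (16)
  10111  (23)
  01000  (8)
  -----
  01111  (15)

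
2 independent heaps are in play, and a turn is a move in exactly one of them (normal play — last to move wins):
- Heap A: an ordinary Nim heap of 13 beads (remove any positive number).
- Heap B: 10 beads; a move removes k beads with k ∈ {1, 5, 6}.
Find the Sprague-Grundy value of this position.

Heap A is a plain Nim heap of size 13, so its Grundy value is 13.
For heap B, compute g(0), g(1), … with moves {1, 5, 6}:
g(0) = mex{} = 0
g(1) = mex{0} = 1
g(2) = mex{1} = 0
g(3) = mex{0} = 1
g(4) = mex{1} = 0
g(5) = mex{0} = 1
g(6) = mex{0,1} = 2
g(7) = mex{0,1,2} = 3
g(8) = mex{0,1,3} = 2
g(9) = mex{0,1,2} = 3
g(10) = mex{0,1,3} = 2
So g(10) = 2.
The value of a disjunctive sum is the nim-sum of the parts.
Combined value = 13 XOR 2 = 15.

15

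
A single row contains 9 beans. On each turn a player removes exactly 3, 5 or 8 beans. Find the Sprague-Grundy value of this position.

3

Compute g(0), g(1), … for moves {3, 5, 8}:
g(0) = mex{} = 0
g(1) = mex{} = 0
g(2) = mex{} = 0
g(3) = mex{0} = 1
g(4) = mex{0} = 1
g(5) = mex{0} = 1
g(6) = mex{0,1} = 2
g(7) = mex{0,1} = 2
g(8) = mex{0,1} = 2
g(9) = mex{0,1,2} = 3
So g(9) = 3.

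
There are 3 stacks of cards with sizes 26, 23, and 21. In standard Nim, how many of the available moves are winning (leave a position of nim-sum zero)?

3

Nim-sum: 26 ⊕ 23 ⊕ 21 = 24.
The overall nim-sum is X = 24. A stack of size p has a winning move iff p XOR X < p (reduce it to p XOR X).
  26: 26 XOR 24 = 2 < 26 — winning move (to 2).
  23: 23 XOR 24 = 15 < 23 — winning move (to 15).
  21: 21 XOR 24 = 13 < 21 — winning move (to 13).
That gives 3 winning moves.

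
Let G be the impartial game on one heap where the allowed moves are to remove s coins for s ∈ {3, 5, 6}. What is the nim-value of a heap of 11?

0

Build the Grundy sequence with g(k) = mex{g(k−s) : s ∈ {3, 5, 6}, s ≤ k}:
g(0) = mex{} = 0
g(1) = mex{} = 0
g(2) = mex{} = 0
g(3) = mex{0} = 1
g(4) = mex{0} = 1
g(5) = mex{0} = 1
g(6) = mex{0,1} = 2
g(7) = mex{0,1} = 2
g(8) = mex{0,1} = 2
g(9) = mex{1,2} = 0
g(10) = mex{1,2} = 0
g(11) = mex{1,2} = 0
So g(11) = 0.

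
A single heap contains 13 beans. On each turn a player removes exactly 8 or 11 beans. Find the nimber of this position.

1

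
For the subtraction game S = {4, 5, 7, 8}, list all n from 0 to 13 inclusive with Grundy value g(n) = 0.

0, 1, 2, 3, 12, 13

Grundy values for subtraction set {4, 5, 7, 8}:
g(0) = mex{} = 0
g(1) = mex{} = 0
g(2) = mex{} = 0
g(3) = mex{} = 0
g(4) = mex{0} = 1
g(5) = mex{0} = 1
g(6) = mex{0} = 1
g(7) = mex{0} = 1
g(8) = mex{0,1} = 2
g(9) = mex{0,1} = 2
g(10) = mex{0,1} = 2
g(11) = mex{0,1} = 2
g(12) = mex{1,2} = 0
g(13) = mex{1,2} = 0
The P-positions (g = 0) in 0..13 are 0, 1, 2, 3, 12, 13.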